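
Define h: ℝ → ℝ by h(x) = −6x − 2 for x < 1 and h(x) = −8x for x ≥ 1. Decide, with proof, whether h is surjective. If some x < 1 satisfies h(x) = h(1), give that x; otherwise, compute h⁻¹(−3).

1/6

Both pieces are strictly decreasing (slopes −6 and −8), so each is injective on its own interval.
The left piece maps (−∞, 1) onto (−8, ∞); the right piece maps [1, ∞) onto (−∞, −8].
These images together cover ℝ, so h is surjective.
Because the two images are disjoint, no x < 1 has h(x) = h(1), so we compute h⁻¹(−3): −3 lies in (−8, ∞), so solve −6x − 2 = −3: x = (−3 + 2)/(−6) = 1/6.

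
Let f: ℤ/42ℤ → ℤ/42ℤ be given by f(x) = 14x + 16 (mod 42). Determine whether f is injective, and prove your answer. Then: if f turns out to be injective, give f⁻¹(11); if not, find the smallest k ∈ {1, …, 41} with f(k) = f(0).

3

We have gcd(14, 42) = 14 > 1. Taking u = 0 and v = 3: f(0) = 16 and f(3) = 14·3 + 16 = 58 ≡ 16 (mod 42).
So f(0) = f(3) while 0 ≠ 3, so f is not injective.
Since f is not injective, we find the least positive k with f(k) = f(0): this means 14k ≡ 0 (mod 42), i.e. 42 ∣ 14k. Since gcd(14, 42) = 14, dividing through by 14 this holds exactly when 3 ∣ k.
The smallest positive such k is 3.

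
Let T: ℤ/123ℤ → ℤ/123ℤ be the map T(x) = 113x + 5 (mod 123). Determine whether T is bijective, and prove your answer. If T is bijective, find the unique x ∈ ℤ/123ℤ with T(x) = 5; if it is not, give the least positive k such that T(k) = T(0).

0

Suppose T(a) = T(b) in ℤ/123ℤ. Then 113a + 5 ≡ 113b + 5 (mod 123), hence 113(a − b) ≡ 0 (mod 123).
Since gcd(113, 123) = 1, 113 is invertible modulo 123, therefore a − b ≡ 0 (mod 123), i.e. a = b.
We now compute 113⁻¹ mod 123 explicitly. Euclid's algorithm: 123 = 1·113 + 10, 113 = 11·10 + 3, 10 = 3·3 + 1; back-substituting gives 1 = 86·113 − 79·123, so 113⁻¹ ≡ 86 (mod 123).
For any y ∈ ℤ/123ℤ, x = 86(y − 5) mod 123 satisfies T(x) = 113·86(y − 5) + 5 ≡ y (since 113·86 ≡ 1 mod 123). So every y has a preimage.
Thus T is bijective.
Since T is bijective, we find T⁻¹(5): we need 113x ≡ 5 − 5 ≡ 0 (mod 123). Using 113⁻¹ = 86: x ≡ 86·0 = 0, so x = 0.
Check: T(0) = 113·0 + 5 = 5 ≡ 5 (mod 123).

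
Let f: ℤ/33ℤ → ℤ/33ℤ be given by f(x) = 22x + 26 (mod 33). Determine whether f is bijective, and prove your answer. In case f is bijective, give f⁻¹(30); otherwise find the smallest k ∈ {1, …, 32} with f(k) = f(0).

3

Recall that injectivity means: for all a, b in the domain, f(a) = f(b) implies a = b.
We have gcd(22, 33) = 11 > 1. Taking a = 0 and b = 3: f(0) = 26 and f(3) = 22·3 + 26 = 92 ≡ 26 (mod 33).
So f(0) = f(3) while 0 ≠ 3, thus f is not injective, hence not bijective.
Since f is not bijective, we find the least positive k with f(k) = f(0): this means 22k ≡ 0 (mod 33), i.e. 33 ∣ 22k. Since gcd(22, 33) = 11, dividing through by 11 this holds exactly when 3 ∣ 2k, and as gcd(2, 3) = 1, exactly when 3 ∣ k.
The smallest positive such k is 3.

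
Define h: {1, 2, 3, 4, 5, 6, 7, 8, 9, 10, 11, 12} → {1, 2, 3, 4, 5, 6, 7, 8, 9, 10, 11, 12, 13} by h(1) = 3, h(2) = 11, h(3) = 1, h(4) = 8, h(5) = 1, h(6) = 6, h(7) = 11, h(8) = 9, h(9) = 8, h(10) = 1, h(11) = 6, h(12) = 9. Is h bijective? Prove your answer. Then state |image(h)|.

h(3) = 1 = h(5) with 3 ≠ 5, so h is not injective, hence not bijective.
The image of h is {1, 3, 6, 8, 9, 11}, which has 6 elements.

6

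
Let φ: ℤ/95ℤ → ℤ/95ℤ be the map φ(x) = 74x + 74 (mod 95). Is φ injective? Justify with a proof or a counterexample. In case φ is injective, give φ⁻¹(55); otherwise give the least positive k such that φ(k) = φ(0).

If φ(a) = φ(b), then 74a ≡ 74b (mod 95). Because gcd(74, 95) = 1, we may cancel 74 to get a ≡ b (mod 95).
Hence φ is injective.
We now compute 74⁻¹ mod 95 explicitly. Euclid's algorithm: 95 = 1·74 + 21, 74 = 3·21 + 11, 21 = 1·11 + 10, 11 = 1·10 + 1; back-substituting gives 1 = 9·74 − 7·95, so 74⁻¹ ≡ 9 (mod 95).
Since φ is injective, we compute φ⁻¹(55): solve 74x + 74 ≡ 55 (mod 95), i.e. 74x ≡ 76 (mod 95).
Multiplying by 74⁻¹ = 9 gives x ≡ 9·76 = 684 = 7·95 + 19 ≡ 19 (mod 95).
Check: φ(19) = 74·19 + 74 = 1480 = 15·95 + 55 ≡ 55 (mod 95).

19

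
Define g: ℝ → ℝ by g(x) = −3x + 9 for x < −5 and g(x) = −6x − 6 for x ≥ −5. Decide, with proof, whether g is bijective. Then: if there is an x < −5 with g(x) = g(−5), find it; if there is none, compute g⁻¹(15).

Both pieces are strictly decreasing (slopes −3 and −6), so each is injective on its own interval.
The left piece maps (−∞, −5) onto (24, ∞); the right piece maps [−5, ∞) onto (−∞, 24].
Since 24 = 24, the images partition ℝ: g is injective and surjective, hence bijective.
Because the two images are disjoint, no x < −5 has g(x) = g(−5), so we compute g⁻¹(15): 15 lies in (−∞, 24], so solve −6x − 6 = 15: x = (15 + 6)/(−6) = −7/2.

-7/2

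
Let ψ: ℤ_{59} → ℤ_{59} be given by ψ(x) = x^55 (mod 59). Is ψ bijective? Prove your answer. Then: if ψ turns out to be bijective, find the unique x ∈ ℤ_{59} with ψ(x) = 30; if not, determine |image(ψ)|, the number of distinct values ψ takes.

Since 59 is prime, the nonzero elements of ℤ_{59} form a cyclic group of order 58.
As gcd(55, 58) = 1, raising to the 55th power is a bijection on this group: if x_1^55 ≡ x_2^55 then (x_1x_2^{−1})^55 = 1, and the only element of order dividing gcd(55, 58) = 1 is 1, so x_1 = x_2.
With ψ(0) = 0 this makes ψ injective on all of ℤ_{59}, hence bijective (finite equal-size domain and codomain). In particular ψ is bijective.
Since ψ is bijective, we find the preimage of 30. The inverse of x ↦ x^55 on (ℤ_{59})^× is x ↦ x^19, because 55·19 = 1045 = 18·58 + 1 ≡ 1 (mod 58) and x^{58} = 1 for x ≠ 0 (Fermat). So ψ⁻¹(30) = 30^19 mod 59.
Repeated squaring mod 59: 30^1 ≡ 30, 30^2 ≡ 30² = 900 ≡ 15, 30^4 ≡ 15² = 225 ≡ 48, 30^8 ≡ 48² = 2304 ≡ 3, 30^16 ≡ 3² = 9. Since 19 = 16 + 2 + 1, 30^19 ≡ 9·15·30: 9·15 = 135 ≡ 17, then 17·30 = 510 ≡ 38. So 30^19 ≡ 38 (mod 59).
Hence ψ⁻¹(30) = 38.

38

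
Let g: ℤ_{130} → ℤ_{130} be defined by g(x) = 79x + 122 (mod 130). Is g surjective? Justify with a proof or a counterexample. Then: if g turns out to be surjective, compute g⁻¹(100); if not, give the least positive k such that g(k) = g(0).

Since gcd(79, 130) = 1, 79 is invertible modulo 130. Euclid's algorithm: 130 = 1·79 + 51, 79 = 1·51 + 28, 51 = 1·28 + 23, 28 = 1·23 + 5, 23 = 4·5 + 3, 5 = 1·3 + 2, 3 = 1·2 + 1; back-substituting gives 1 = 79·79 − 48·130, so 79⁻¹ ≡ 79 (mod 130).
For any y ∈ ℤ_{130}, x = 79(y − 122) mod 130 satisfies g(x) = 79·79(y − 122) + 122 ≡ y (since 79·79 ≡ 1 mod 130). So every y has a preimage.
So g is surjective.
Since g is surjective, we find g⁻¹(100): we need 79x ≡ 100 − 122 ≡ 108 (mod 130). Using 79⁻¹ = 79: x ≡ 79·108 = 8532 = 65·130 + 82, so x = 82.
Check: g(82) = 79·82 + 122 = 6600 = 50·130 + 100 ≡ 100 (mod 130).

82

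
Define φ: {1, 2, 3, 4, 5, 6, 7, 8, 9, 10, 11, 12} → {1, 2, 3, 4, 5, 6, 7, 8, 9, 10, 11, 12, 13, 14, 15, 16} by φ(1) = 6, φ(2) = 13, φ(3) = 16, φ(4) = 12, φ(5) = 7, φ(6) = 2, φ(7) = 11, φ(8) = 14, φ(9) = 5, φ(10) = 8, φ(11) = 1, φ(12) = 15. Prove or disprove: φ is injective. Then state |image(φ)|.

12

The values φ(1), …, φ(12) are 6, 13, 16, 12, 7, 2, 11, 14, 5, 8, 1, 15 — all distinct.
So φ(x_1) = φ(x_2) only when x_1 = x_2, and φ is injective.
The image of φ is {1, 2, 5, 6, 7, 8, 11, 12, 13, 14, 15, 16}, which has 12 elements.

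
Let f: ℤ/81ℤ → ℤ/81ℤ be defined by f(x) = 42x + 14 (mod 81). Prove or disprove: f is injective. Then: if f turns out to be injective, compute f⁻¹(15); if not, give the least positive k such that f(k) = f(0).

27

Recall: injectivity means: for all u, v in the domain, f(u) = f(v) implies u = v.
We have gcd(42, 81) = 3 > 1. Taking u = 0 and v = 27: f(0) = 14 and f(27) = 42·27 + 14 = 1148 ≡ 14 (mod 81).
So f(0) = f(27) while 0 ≠ 27, therefore f is not injective.
Since f is not injective, we find the least positive k with f(k) = f(0): this means 42k ≡ 0 (mod 81), i.e. 81 ∣ 42k. Since gcd(42, 81) = 3, dividing through by 3 this holds exactly when 27 ∣ 14k, and as gcd(14, 27) = 1, exactly when 27 ∣ k.
The smallest positive such k is 27.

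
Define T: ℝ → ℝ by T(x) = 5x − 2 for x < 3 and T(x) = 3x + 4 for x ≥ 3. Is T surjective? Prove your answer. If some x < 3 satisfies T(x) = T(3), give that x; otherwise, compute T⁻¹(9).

11/5

Both pieces are strictly increasing (slopes 5 and 3), so each is injective on its own interval.
The left piece maps (−∞, 3) onto (−∞, 13); the right piece maps [3, ∞) onto [13, ∞).
These images together cover ℝ, so T is surjective.
Because the two images are disjoint, no x < 3 has T(x) = T(3), so we compute T⁻¹(9): 9 lies in (−∞, 13), so solve 5x − 2 = 9: x = (9 + 2)/5 = 11/5.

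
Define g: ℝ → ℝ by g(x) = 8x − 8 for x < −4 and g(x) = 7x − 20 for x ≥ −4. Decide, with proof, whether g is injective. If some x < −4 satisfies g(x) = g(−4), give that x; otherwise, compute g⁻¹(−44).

Both pieces are strictly increasing (slopes 8 and 7), so each is injective on its own interval.
The left piece maps (−∞, −4) onto (−∞, −40); the right piece maps [−4, ∞) onto [−48, ∞).
These images overlap. In particular g(−4) = −48 (right piece), and solving 8x − 8 = −48 on the left piece gives x = −5 < −4.
So g(−5) = g(−4) with −5 ≠ −4, and g is not injective. This x = −5 is the requested value below −4.

-5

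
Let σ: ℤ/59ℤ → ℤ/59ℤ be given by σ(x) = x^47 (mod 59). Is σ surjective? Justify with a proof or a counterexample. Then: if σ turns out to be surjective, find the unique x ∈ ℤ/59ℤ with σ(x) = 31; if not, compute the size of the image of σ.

18

Since 59 is prime, the nonzero elements of ℤ/59ℤ form a cyclic group of order 58.
As gcd(47, 58) = 1, raising to the 47th power is a bijection on this group: if s^47 ≡ t^47 then (st^{−1})^47 = 1, and the only element of order dividing gcd(47, 58) = 1 is 1, so s = t.
With σ(0) = 0 this makes σ injective on all of ℤ/59ℤ, hence bijective (finite equal-size domain and codomain). In particular σ is surjective.
Since σ is surjective, we find the preimage of 31. The inverse of x ↦ x^47 on (ℤ/59ℤ)^× is x ↦ x^21, because 47·21 = 987 = 17·58 + 1 ≡ 1 (mod 58) and x^{58} = 1 for x ≠ 0 (Fermat). So σ⁻¹(31) = 31^21 mod 59.
Repeated squaring mod 59: 31^1 ≡ 31, 31^2 ≡ 31² = 961 ≡ 17, 31^4 ≡ 17² = 289 ≡ 53, 31^8 ≡ 53² = 2809 ≡ 36, 31^16 ≡ 36² = 1296 ≡ 57. Since 21 = 16 + 4 + 1, 31^21 ≡ 57·53·31: 57·53 = 3021 ≡ 12, then 12·31 = 372 ≡ 18. So 31^21 ≡ 18 (mod 59).
Hence σ⁻¹(31) = 18.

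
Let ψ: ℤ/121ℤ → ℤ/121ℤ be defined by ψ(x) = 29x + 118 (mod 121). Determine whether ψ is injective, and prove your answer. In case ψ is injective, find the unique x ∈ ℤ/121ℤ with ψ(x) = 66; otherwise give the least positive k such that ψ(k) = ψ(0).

90

Recall that ψ is injective when ψ(u) = ψ(v) forces u = v.
Suppose ψ(u) = ψ(v) in ℤ/121ℤ. Then 29u + 118 ≡ 29v + 118 (mod 121), therefore 29(u − v) ≡ 0 (mod 121).
Since gcd(29, 121) = 1, 29 is invertible modulo 121, hence u − v ≡ 0 (mod 121), i.e. u = v.
Therefore ψ is injective.
We now compute 29⁻¹ mod 121 explicitly. Euclid's algorithm: 121 = 4·29 + 5, 29 = 5·5 + 4, 5 = 1·4 + 1; back-substituting gives 1 = 96·29 − 23·121, so 29⁻¹ ≡ 96 (mod 121).
Since ψ is injective, we find ψ⁻¹(66): we need 29x ≡ 66 − 118 ≡ 69 (mod 121). Using 29⁻¹ = 96: x ≡ 96·69 = 6624 = 54·121 + 90, so x = 90.
Check: ψ(90) = 29·90 + 118 = 2728 = 22·121 + 66 ≡ 66 (mod 121).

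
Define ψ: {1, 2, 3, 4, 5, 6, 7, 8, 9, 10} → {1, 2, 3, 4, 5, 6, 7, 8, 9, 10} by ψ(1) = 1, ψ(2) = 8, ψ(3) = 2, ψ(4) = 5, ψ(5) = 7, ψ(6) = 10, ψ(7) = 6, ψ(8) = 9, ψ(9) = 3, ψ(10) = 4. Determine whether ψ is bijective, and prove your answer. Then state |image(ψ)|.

The values 1, 8, 2, 5, 7, 10, 6, 9, 3, 4 are a permutation of {1, 2, 3, 4, 5, 6, 7, 8, 9, 10}: each element appears exactly once.
So ψ is injective and surjective, hence bijective.
The image of ψ is {1, 2, 3, 4, 5, 6, 7, 8, 9, 10}, which has 10 elements.

10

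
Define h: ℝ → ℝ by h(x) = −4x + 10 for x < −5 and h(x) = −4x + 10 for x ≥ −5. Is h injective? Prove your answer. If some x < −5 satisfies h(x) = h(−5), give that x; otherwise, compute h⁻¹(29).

Both pieces are strictly decreasing (slopes −4 and −4), so each is injective on its own interval.
The left piece maps (−∞, −5) onto (30, ∞); the right piece maps [−5, ∞) onto (−∞, 30].
These images are disjoint, so no value is attained by both pieces. Thus h is injective.
Because the two images are disjoint, no x < −5 has h(x) = h(−5), so we compute h⁻¹(29): 29 lies in (−∞, 30], so solve −4x + 10 = 29: x = (29 − 10)/(−4) = −19/4.

-19/4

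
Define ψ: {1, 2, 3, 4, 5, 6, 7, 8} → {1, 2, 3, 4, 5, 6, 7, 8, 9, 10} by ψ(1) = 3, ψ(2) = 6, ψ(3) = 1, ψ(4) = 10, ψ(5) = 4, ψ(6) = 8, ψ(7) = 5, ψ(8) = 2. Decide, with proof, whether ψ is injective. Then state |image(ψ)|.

The values ψ(1), …, ψ(8) are 3, 6, 1, 10, 4, 8, 5, 2 — all distinct.
So ψ(s) = ψ(t) only when s = t, and ψ is injective.
The image of ψ is {1, 2, 3, 4, 5, 6, 8, 10}, which has 8 elements.

8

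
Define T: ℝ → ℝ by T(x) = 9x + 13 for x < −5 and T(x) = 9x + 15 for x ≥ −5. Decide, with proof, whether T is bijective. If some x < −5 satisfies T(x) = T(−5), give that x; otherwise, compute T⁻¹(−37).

Both pieces are strictly increasing (slopes 9 and 9), so each is injective on its own interval.
The left piece maps (−∞, −5) onto (−∞, −32); the right piece maps [−5, ∞) onto [−30, ∞).
The images leave a gap (−32 has no preimage), so T is not surjective, hence not bijective.
Because the two images are disjoint, no x < −5 has T(x) = T(−5), so we compute T⁻¹(−37): −37 lies in (−∞, −32), so solve 9x + 13 = −37: x = (−37 − 13)/9 = −50/9.

-50/9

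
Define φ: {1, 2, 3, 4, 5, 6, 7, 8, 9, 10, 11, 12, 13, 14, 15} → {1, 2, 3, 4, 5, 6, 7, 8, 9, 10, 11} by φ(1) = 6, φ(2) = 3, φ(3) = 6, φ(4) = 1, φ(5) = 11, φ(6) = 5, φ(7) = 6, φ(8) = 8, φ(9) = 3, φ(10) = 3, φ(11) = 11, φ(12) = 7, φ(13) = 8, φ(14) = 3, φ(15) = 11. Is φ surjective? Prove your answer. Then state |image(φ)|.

No element maps to 2, so φ is not surjective.
The image of φ is {1, 3, 5, 6, 7, 8, 11}, which has 7 elements.

7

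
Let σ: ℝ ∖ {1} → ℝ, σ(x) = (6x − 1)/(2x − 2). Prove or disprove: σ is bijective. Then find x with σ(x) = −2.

1/2

If σ(x) = 3, cross-multiplying gives 2(6x − 1) = 6(2x − 2), which simplifies to −2 = −12 — false.  So 3 has no preimage and σ is not surjective.
So σ is not bijective.
Solving σ(x) = −2: cross-multiplying gives 6x − 1 = −2(2x − 2), which rearranges to 10x = 5, so x = 1/2.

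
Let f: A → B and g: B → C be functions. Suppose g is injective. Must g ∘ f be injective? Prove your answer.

No. Take A = {0, 1}, B = C = {0, 1, 2, 3, 4}, f(0) = f(1) = 0, and g = identity (injective).
Then (g ∘ f)(0) = (g ∘ f)(1) = 0 with 0 ≠ 1, so g ∘ f is not injective.

not injective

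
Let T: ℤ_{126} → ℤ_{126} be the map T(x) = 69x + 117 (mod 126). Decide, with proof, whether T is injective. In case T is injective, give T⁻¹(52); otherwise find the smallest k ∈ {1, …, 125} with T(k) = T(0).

We have gcd(69, 126) = 3 > 1. Taking s = 0 and t = 42: T(0) = 117 and T(42) = 69·42 + 117 = 3015 ≡ 117 (mod 126).
So T(0) = T(42) while 0 ≠ 42, so T is not injective.
Since T is not injective, we find the least positive k with T(k) = T(0): this means 69k ≡ 0 (mod 126), i.e. 126 ∣ 69k. Since gcd(69, 126) = 3, dividing through by 3 this holds exactly when 42 ∣ 23k, and as gcd(23, 42) = 1, exactly when 42 ∣ k.
The smallest positive such k is 42.

42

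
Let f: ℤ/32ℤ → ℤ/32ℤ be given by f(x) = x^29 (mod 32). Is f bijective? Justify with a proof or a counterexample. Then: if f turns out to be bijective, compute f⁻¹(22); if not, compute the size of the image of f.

17

f(0) = 0^29 = 0.
f(2): Repeated squaring mod 32: 2^1 ≡ 2, 2^2 ≡ 2² = 4, 2^4 ≡ 4² = 16, 2^8 ≡ 16² = 256 ≡ 0, 2^16 ≡ 0² = 0. Since 29 = 16 + 8 + 4 + 1, 2^29 ≡ 0·0·16·2: 0·0 = 0, then 0·16 = 0, then 0·2 = 0. So 2^29 ≡ 0 (mod 32).
So f(0) = f(2) = 0 while 0 ≠ 2, thus f is not injective, hence not bijective.
Since f is not bijective, we determine |image(f)|. Computing x^29 mod 32 for each x (by repeated squaring, reducing mod 32 at every step), the values f(0), f(1), …, f(31) are: 0, 1, 0, 19, 0, 21, 0, 7, 0, 9, 0, 27, 0, 29, 0, 15, 0, 17, 0, 3, 0, 5, 0, 23, 0, 25, 0, 11, 0, 13, 0, 31.
The distinct values are {0, 1, 3, 5, 7, 9, 11, 13, 15, 17, 19, 21, 23, 25, 27, 29, 31}; there are 17 of them.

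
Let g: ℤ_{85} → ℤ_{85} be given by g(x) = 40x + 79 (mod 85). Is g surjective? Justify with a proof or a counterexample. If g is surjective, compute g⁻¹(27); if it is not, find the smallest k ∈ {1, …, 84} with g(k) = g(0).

Recall: g is surjective if every y in the codomain equals g(x) for some x in the domain.
Since gcd(40, 85) = 5, we have 40x ≡ 0 (mod 5) for all x, so g(x) ≡ 4 (mod 5).
But 0 ≢ 4 (mod 5), so 0 ∈ ℤ_{85} has no preimage. Therefore g is not surjective.
Since g is not surjective, we find the least positive k with g(k) = g(0): this means 40k ≡ 0 (mod 85), i.e. 85 ∣ 40k. Since gcd(40, 85) = 5, dividing through by 5 this holds exactly when 17 ∣ 8k, and as gcd(8, 17) = 1, exactly when 17 ∣ k.
The smallest positive such k is 17.

17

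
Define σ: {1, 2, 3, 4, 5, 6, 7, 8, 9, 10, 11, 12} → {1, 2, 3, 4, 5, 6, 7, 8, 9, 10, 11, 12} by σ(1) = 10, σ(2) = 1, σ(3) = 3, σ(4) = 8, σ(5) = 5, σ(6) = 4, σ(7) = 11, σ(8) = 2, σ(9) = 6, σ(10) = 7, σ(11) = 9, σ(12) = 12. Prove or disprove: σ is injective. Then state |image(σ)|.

The values σ(1), …, σ(12) are 10, 1, 3, 8, 5, 4, 11, 2, 6, 7, 9, 12 — all distinct.
So σ(u) = σ(v) only when u = v, and σ is injective.
The image of σ is {1, 2, 3, 4, 5, 6, 7, 8, 9, 10, 11, 12}, which has 12 elements.

12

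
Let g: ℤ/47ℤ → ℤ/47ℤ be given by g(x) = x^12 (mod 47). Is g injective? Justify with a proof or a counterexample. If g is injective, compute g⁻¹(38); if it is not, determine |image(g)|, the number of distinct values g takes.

g(23): Repeated squaring mod 47: 23^1 ≡ 23, 23^2 ≡ 23² = 529 ≡ 12, 23^4 ≡ 12² = 144 ≡ 3, 23^8 ≡ 3² = 9. Since 12 = 8 + 4, 23^12 ≡ 9·3: 9·3 = 27. So 23^12 ≡ 27 (mod 47).
g(24): Repeated squaring mod 47: 24^1 ≡ 24, 24^2 ≡ 24² = 576 ≡ 12, 24^4 ≡ 12² = 144 ≡ 3, 24^8 ≡ 3² = 9. Since 12 = 8 + 4, 24^12 ≡ 9·3: 9·3 = 27. So 24^12 ≡ 27 (mod 47).
So g(23) = g(24) = 27 while 23 ≠ 24, so g is not injective.
Since g is not injective, we determine |image(g)|. Computing x^12 mod 47 for each x (by repeated squaring, reducing mod 47 at every step), the values g(0), g(1), …, g(46) are: 0, 1, 7, 12, 2, 18, 37, 17, 14, 3, 32, 6, 24, 9, 25, 28, 4, 8, 21, 34, 36, 16, 42, 27, 27, 42, 16, 36, 34, 21, 8, 4, 28, 25, 9, 24, 6, 32, 3, 14, 17, 37, 18, 2, 12, 7, 1.
The distinct values are {0, 1, 2, 3, 4, 6, 7, 8, 9, 12, 14, 16, 17, 18, 21, 24, 25, 27, 28, 32, 34, 36, 37, 42}; there are 24 of them.

24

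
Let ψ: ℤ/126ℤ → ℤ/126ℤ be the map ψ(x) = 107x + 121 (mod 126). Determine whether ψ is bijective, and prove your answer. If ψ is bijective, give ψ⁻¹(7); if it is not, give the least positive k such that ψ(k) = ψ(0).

By definition, ψ is injective when ψ(u) = ψ(v) forces u = v.
If ψ(u) = ψ(v), then 107u ≡ 107v (mod 126). Because gcd(107, 126) = 1, we may cancel 107 to get u ≡ v (mod 126).
We now compute 107⁻¹ mod 126 explicitly. Euclid's algorithm: 126 = 1·107 + 19, 107 = 5·19 + 12, 19 = 1·12 + 7, 12 = 1·7 + 5, 7 = 1·5 + 2, 5 = 2·2 + 1; back-substituting gives 1 = 53·107 − 45·126, so 107⁻¹ ≡ 53 (mod 126).
For any y ∈ ℤ/126ℤ, x = 53(y − 121) mod 126 satisfies ψ(x) = 107·53(y − 121) + 121 ≡ y (since 107·53 ≡ 1 mod 126). So every y has a preimage.
Hence ψ is bijective.
Since ψ is bijective, we compute ψ⁻¹(7): solve 107x + 121 ≡ 7 (mod 126), i.e. 107x ≡ 12 (mod 126).
Multiplying by 107⁻¹ = 53 gives x ≡ 53·12 = 636 = 5·126 + 6 ≡ 6 (mod 126).
Check: ψ(6) = 107·6 + 121 = 763 = 6·126 + 7 ≡ 7 (mod 126).

6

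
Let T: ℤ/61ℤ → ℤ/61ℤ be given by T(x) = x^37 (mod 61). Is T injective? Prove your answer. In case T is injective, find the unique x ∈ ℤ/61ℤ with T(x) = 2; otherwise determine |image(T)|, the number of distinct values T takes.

18

Since 61 is prime, the nonzero elements of ℤ/61ℤ form a cyclic group of order 60.
As gcd(37, 60) = 1, raising to the 37th power is a bijection on this group: if x_1^37 ≡ x_2^37 then (x_1x_2^{−1})^37 = 1, and the only element of order dividing gcd(37, 60) = 1 is 1, so x_1 = x_2.
With T(0) = 0 this makes T injective on all of ℤ/61ℤ, hence bijective (finite equal-size domain and codomain). In particular T is injective.
Since T is injective, we find the preimage of 2. The inverse of x ↦ x^37 on (ℤ/61ℤ)^× is x ↦ x^13, because 37·13 = 481 = 8·60 + 1 ≡ 1 (mod 60) and x^{60} = 1 for x ≠ 0 (Fermat). So T⁻¹(2) = 2^13 mod 61.
Repeated squaring mod 61: 2^1 ≡ 2, 2^2 ≡ 2² = 4, 2^4 ≡ 4² = 16, 2^8 ≡ 16² = 256 ≡ 12. Since 13 = 8 + 4 + 1, 2^13 ≡ 12·16·2: 12·16 = 192 ≡ 9, then 9·2 = 18. So 2^13 ≡ 18 (mod 61).
Hence T⁻¹(2) = 18.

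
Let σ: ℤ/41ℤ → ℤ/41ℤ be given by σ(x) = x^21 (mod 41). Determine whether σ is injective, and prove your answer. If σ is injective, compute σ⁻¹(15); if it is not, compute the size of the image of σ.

26

Since 41 is prime, the nonzero elements of ℤ/41ℤ form a cyclic group of order 40.
As gcd(21, 40) = 1, raising to the 21st power is a bijection on this group: if a^21 ≡ b^21 then (ab^{−1})^21 = 1, and the only element of order dividing gcd(21, 40) = 1 is 1, so a = b.
With σ(0) = 0 this makes σ injective on all of ℤ/41ℤ, hence bijective (finite equal-size domain and codomain). In particular σ is injective.
Since σ is injective, we find the preimage of 15. The inverse of x ↦ x^21 on (ℤ/41ℤ)^× is x ↦ x^21, because 21·21 = 441 = 11·40 + 1 ≡ 1 (mod 40) and x^{40} = 1 for x ≠ 0 (Fermat). So σ⁻¹(15) = 15^21 mod 41.
Repeated squaring mod 41: 15^1 ≡ 15, 15^2 ≡ 15² = 225 ≡ 20, 15^4 ≡ 20² = 400 ≡ 31, 15^8 ≡ 31² = 961 ≡ 18, 15^16 ≡ 18² = 324 ≡ 37. Since 21 = 16 + 4 + 1, 15^21 ≡ 37·31·15: 37·31 = 1147 ≡ 40, then 40·15 = 600 ≡ 26. So 15^21 ≡ 26 (mod 41).
Hence σ⁻¹(15) = 26.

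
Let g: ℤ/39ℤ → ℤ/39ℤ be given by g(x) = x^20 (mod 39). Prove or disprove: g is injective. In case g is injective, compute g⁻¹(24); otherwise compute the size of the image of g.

g(1) = 1^20 = 1.
g(5): Repeated squaring mod 39: 5^1 ≡ 5, 5^2 ≡ 5² = 25, 5^4 ≡ 25² = 625 ≡ 1, 5^8 ≡ 1² = 1, 5^16 ≡ 1² = 1. Since 20 = 16 + 4, 5^20 ≡ 1·1: 1·1 = 1. So 5^20 ≡ 1 (mod 39).
So g(1) = g(5) = 1 while 1 ≠ 5, hence g is not injective.
Since g is not injective, we determine |image(g)|. Computing x^20 mod 39 for each x (by repeated squaring, reducing mod 39 at every step), the values g(0), g(1), …, g(38) are: 0, 1, 22, 9, 16, 1, 3, 16, 1, 3, 22, 22, 27, 13, 1, 9, 22, 16, 27, 16, 16, 27, 16, 22, 9, 1, 13, 27, 22, 22, 3, 1, 16, 3, 1, 16, 9, 22, 1.
The distinct values are {0, 1, 3, 9, 13, 16, 22, 27}; there are 8 of them.

8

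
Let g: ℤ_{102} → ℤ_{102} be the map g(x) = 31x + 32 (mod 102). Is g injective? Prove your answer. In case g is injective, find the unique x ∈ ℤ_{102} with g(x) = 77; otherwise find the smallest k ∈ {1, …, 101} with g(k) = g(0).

If g(u) = g(v), then 31u ≡ 31v (mod 102). Because gcd(31, 102) = 1, we may cancel 31 to get u ≡ v (mod 102).
Thus g is injective.
We now compute 31⁻¹ mod 102 explicitly. Euclid's algorithm: 102 = 3·31 + 9, 31 = 3·9 + 4, 9 = 2·4 + 1; back-substituting gives 1 = 79·31 − 24·102, so 31⁻¹ ≡ 79 (mod 102).
Since g is injective, we find g⁻¹(77): we need 31x ≡ 77 − 32 ≡ 45 (mod 102). Using 31⁻¹ = 79: x ≡ 79·45 = 3555 = 34·102 + 87, so x = 87.
Check: g(87) = 31·87 + 32 = 2729 = 26·102 + 77 ≡ 77 (mod 102).

87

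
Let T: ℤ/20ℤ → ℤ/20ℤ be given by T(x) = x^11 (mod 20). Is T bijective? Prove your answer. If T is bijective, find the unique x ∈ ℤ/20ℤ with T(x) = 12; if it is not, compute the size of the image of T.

15

T(0) = 0^11 = 0.
T(10): Repeated squaring mod 20: 10^1 ≡ 10, 10^2 ≡ 10² = 100 ≡ 0, 10^4 ≡ 0² = 0, 10^8 ≡ 0² = 0. Since 11 = 8 + 2 + 1, 10^11 ≡ 0·0·10: 0·0 = 0, then 0·10 = 0. So 10^11 ≡ 0 (mod 20).
So T(0) = T(10) = 0 while 0 ≠ 10, thus T is not injective, hence not bijective.
Since T is not bijective, we determine |image(T)|. Computing x^11 mod 20 for each x (by repeated squaring, reducing mod 20 at every step), the values T(0), T(1), …, T(19) are: 0, 1, 8, 7, 4, 5, 16, 3, 12, 9, 0, 11, 8, 17, 4, 15, 16, 13, 12, 19.
The distinct values are {0, 1, 3, 4, 5, 7, 8, 9, 11, 12, 13, 15, 16, 17, 19}; there are 15 of them.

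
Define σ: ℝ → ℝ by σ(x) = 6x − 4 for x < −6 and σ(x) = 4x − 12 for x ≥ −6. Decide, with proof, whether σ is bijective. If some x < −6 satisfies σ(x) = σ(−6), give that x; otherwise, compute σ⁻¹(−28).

Both pieces are strictly increasing (slopes 6 and 4), so each is injective on its own interval.
The left piece maps (−∞, −6) onto (−∞, −40); the right piece maps [−6, ∞) onto [−36, ∞).
The images leave a gap (−40 has no preimage), so σ is not surjective, hence not bijective.
Because the two images are disjoint, no x < −6 has σ(x) = σ(−6), so we compute σ⁻¹(−28): −28 lies in [−36, ∞), so solve 4x − 12 = −28: x = (−28 + 12)/4 = −4.

-4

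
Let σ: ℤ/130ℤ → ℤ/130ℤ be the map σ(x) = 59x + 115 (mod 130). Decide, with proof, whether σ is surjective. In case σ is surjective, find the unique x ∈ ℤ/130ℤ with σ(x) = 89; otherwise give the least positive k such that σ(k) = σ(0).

26

Since gcd(59, 130) = 1, 59 is invertible modulo 130. Euclid's algorithm: 130 = 2·59 + 12, 59 = 4·12 + 11, 12 = 1·11 + 1; back-substituting gives 1 = 119·59 − 54·130, so 59⁻¹ ≡ 119 (mod 130).
For any y ∈ ℤ/130ℤ, x = 119(y − 115) mod 130 satisfies σ(x) = 59·119(y − 115) + 115 ≡ y (since 59·119 ≡ 1 mod 130). So every y has a preimage.
Hence σ is surjective.
Since σ is surjective, we compute σ⁻¹(89): solve 59x + 115 ≡ 89 (mod 130), i.e. 59x ≡ 104 (mod 130).
Multiplying by 59⁻¹ = 119 gives x ≡ 119·104 = 12376 = 95·130 + 26 ≡ 26 (mod 130).
Check: σ(26) = 59·26 + 115 = 1649 = 12·130 + 89 ≡ 89 (mod 130).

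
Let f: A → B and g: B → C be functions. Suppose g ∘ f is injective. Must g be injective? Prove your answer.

not injective

No. Take A = {1}, B = {1, 2, 3, 4}, C = {1, 2, 3, 4}, f(a) = a for each a ∈ A, and g(b) = 3 if b ∈ {3, 4} else g(b) = b.
Then g ∘ f = f is injective (A ⊂ B and f is the inclusion), but g(3) = g(4) = 3 with 3 ≠ 4, so g is not injective.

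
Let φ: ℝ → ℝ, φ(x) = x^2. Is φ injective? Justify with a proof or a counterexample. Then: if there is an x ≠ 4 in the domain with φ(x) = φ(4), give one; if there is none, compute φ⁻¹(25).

φ(4) = 16 = (−4)^2 = φ(−4) (since 2 is even), with 4 ≠ −4. So φ is not injective.
For the follow-up, such an x exists: taking x = −4 ∈ ℝ gives φ(−4) = 16 = φ(4) with −4 ≠ 4.

-4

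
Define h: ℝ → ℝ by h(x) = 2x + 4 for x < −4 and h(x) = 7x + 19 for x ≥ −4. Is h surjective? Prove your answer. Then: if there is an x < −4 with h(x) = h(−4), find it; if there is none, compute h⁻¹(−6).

Both pieces are strictly increasing (slopes 2 and 7), so each is injective on its own interval.
The left piece maps (−∞, −4) onto (−∞, −4); the right piece maps [−4, ∞) onto [−9, ∞).
The union (−∞, −4) ∪ [−9, ∞) covers ℝ, so h is surjective.
For the follow-up: the images overlap, so an x < −4 with h(x) = h(−4) exists. h(−4) = −9; solving 2x + 4 = −9 for x < −4 gives x = (−9 − 4)/2 = −13/2.

-13/2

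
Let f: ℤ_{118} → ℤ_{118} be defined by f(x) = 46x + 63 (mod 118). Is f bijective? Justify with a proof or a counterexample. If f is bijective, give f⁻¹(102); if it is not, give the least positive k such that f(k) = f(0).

We have gcd(46, 118) = 2 > 1. Taking x_1 = 0 and x_2 = 59: f(0) = 63 and f(59) = 46·59 + 63 = 2777 ≡ 63 (mod 118).
So f(0) = f(59) while 0 ≠ 59, hence f is not injective, hence not bijective.
Since f is not bijective, we find the least positive k with f(k) = f(0): this means 46k ≡ 0 (mod 118), i.e. 118 ∣ 46k. Since gcd(46, 118) = 2, dividing through by 2 this holds exactly when 59 ∣ 23k, and as gcd(23, 59) = 1, exactly when 59 ∣ k.
The smallest positive such k is 59.

59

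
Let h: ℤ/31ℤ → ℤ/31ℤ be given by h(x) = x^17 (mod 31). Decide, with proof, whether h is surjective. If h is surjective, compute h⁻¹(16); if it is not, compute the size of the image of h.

Since 31 is prime, the nonzero elements of ℤ/31ℤ form a cyclic group of order 30.
As gcd(17, 30) = 1, raising to the 17th power is a bijection on this group: if a^17 ≡ b^17 then (ab^{−1})^17 = 1, and the only element of order dividing gcd(17, 30) = 1 is 1, so a = b.
With h(0) = 0 this makes h injective on all of ℤ/31ℤ, hence bijective (finite equal-size domain and codomain). In particular h is surjective.
Since h is surjective, we find the preimage of 16. The inverse of x ↦ x^17 on (ℤ/31ℤ)^× is x ↦ x^23, because 17·23 = 391 = 13·30 + 1 ≡ 1 (mod 30) and x^{30} = 1 for x ≠ 0 (Fermat). So h⁻¹(16) = 16^23 mod 31.
Repeated squaring mod 31: 16^1 ≡ 16, 16^2 ≡ 16² = 256 ≡ 8, 16^4 ≡ 8² = 64 ≡ 2, 16^8 ≡ 2² = 4, 16^16 ≡ 4² = 16. Since 23 = 16 + 4 + 2 + 1, 16^23 ≡ 16·2·8·16: 16·2 = 32 ≡ 1, then 1·8 = 8, then 8·16 = 128 ≡ 4. So 16^23 ≡ 4 (mod 31).
Hence h⁻¹(16) = 4.

4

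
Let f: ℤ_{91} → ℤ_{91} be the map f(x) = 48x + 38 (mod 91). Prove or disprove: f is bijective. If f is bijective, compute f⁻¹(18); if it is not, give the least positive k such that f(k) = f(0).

If f(u) = f(v), then 48u ≡ 48v (mod 91). Because gcd(48, 91) = 1, we may cancel 48 to get u ≡ v (mod 91).
We now compute 48⁻¹ mod 91 explicitly. Euclid's algorithm: 91 = 1·48 + 43, 48 = 1·43 + 5, 43 = 8·5 + 3, 5 = 1·3 + 2, 3 = 1·2 + 1; back-substituting gives 1 = 55·48 − 29·91, so 48⁻¹ ≡ 55 (mod 91).
Then y ↦ 55(y − 38) is a two-sided inverse to f, so every y ∈ ℤ_{91} has a preimage.
So f is bijective.
Since f is bijective, we find f⁻¹(18): we need 48x ≡ 18 − 38 ≡ 71 (mod 91). Using 48⁻¹ = 55: x ≡ 55·71 = 3905 = 42·91 + 83, so x = 83.
Check: f(83) = 48·83 + 38 = 4022 = 44·91 + 18 ≡ 18 (mod 91).

83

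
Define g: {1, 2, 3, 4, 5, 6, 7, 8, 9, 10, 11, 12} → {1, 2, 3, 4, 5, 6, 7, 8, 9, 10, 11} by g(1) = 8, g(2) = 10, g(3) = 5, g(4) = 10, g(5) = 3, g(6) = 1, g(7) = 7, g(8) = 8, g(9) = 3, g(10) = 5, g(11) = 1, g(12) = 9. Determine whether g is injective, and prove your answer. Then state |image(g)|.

7

g(2) = 10 = g(4) with 2 ≠ 4, so g is not injective.
The image of g is {1, 3, 5, 7, 8, 9, 10}, which has 7 elements.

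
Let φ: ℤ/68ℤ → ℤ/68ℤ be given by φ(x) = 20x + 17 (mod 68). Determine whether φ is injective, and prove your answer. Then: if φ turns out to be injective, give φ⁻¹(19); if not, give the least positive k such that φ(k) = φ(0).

17

By definition, φ is injective if φ(s) = φ(t) implies s = t.
We have gcd(20, 68) = 4 > 1. Taking s = 0 and t = 17: φ(0) = 17 and φ(17) = 20·17 + 17 = 357 ≡ 17 (mod 68).
So φ(0) = φ(17) while 0 ≠ 17, hence φ is not injective.
Since φ is not injective, we find the least positive k with φ(k) = φ(0): this means 20k ≡ 0 (mod 68), i.e. 68 ∣ 20k. Since gcd(20, 68) = 4, dividing through by 4 this holds exactly when 17 ∣ 5k, and as gcd(5, 17) = 1, exactly when 17 ∣ k.
The smallest positive such k is 17.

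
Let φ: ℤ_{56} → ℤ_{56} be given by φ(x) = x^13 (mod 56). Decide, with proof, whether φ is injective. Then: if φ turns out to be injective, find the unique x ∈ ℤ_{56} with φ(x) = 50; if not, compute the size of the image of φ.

φ(0) = 0^13 = 0.
φ(14): Repeated squaring mod 56: 14^1 ≡ 14, 14^2 ≡ 14² = 196 ≡ 28, 14^4 ≡ 28² = 784 ≡ 0, 14^8 ≡ 0² = 0. Since 13 = 8 + 4 + 1, 14^13 ≡ 0·0·14: 0·0 = 0, then 0·14 = 0. So 14^13 ≡ 0 (mod 56).
So φ(0) = φ(14) = 0 while 0 ≠ 14, therefore φ is not injective.
Since φ is not injective, we determine |image(φ)|. Computing x^13 mod 56 for each x (by repeated squaring, reducing mod 56 at every step), the values φ(0), φ(1), …, φ(55) are: 0, 1, 16, 3, 32, 5, 48, 7, 8, 9, 24, 11, 40, 13, 0, 15, 16, 17, 32, 19, 48, 21, 8, 23, 24, 25, 40, 27, 0, 29, 16, 31, 32, 33, 48, 35, 8, 37, 24, 39, 40, 41, 0, 43, 16, 45, 32, 47, 48, 49, 8, 51, 24, 53, 40, 55.
The distinct values are {0, 1, 3, 5, 7, 8, 9, 11, 13, 15, 16, 17, 19, 21, 23, 24, 25, 27, 29, 31, 32, 33, 35, 37, 39, 40, 41, 43, 45, 47, 48, 49, 51, 53, 55}; there are 35 of them.

35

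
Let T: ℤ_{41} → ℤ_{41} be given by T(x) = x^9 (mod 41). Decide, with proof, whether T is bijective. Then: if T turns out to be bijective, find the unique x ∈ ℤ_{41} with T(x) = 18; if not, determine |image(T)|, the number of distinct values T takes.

Since 41 is prime, the nonzero elements of ℤ_{41} form a cyclic group of order 40.
As gcd(9, 40) = 1, raising to the 9th power is a bijection on this group: if u^9 ≡ v^9 then (uv^{−1})^9 = 1, and the only element of order dividing gcd(9, 40) = 1 is 1, so u = v.
With T(0) = 0 this makes T injective on all of ℤ_{41}, hence bijective (finite equal-size domain and codomain). In particular T is bijective.
Since T is bijective, we find the preimage of 18. The inverse of x ↦ x^9 on (ℤ_{41})^× is x ↦ x^9, because 9·9 = 81 = 2·40 + 1 ≡ 1 (mod 40) and x^{40} = 1 for x ≠ 0 (Fermat). So T⁻¹(18) = 18^9 mod 41.
Repeated squaring mod 41: 18^1 ≡ 18, 18^2 ≡ 18² = 324 ≡ 37, 18^4 ≡ 37² = 1369 ≡ 16, 18^8 ≡ 16² = 256 ≡ 10. Since 9 = 8 + 1, 18^9 ≡ 10·18: 10·18 = 180 ≡ 16. So 18^9 ≡ 16 (mod 41).
Hence T⁻¹(18) = 16.

16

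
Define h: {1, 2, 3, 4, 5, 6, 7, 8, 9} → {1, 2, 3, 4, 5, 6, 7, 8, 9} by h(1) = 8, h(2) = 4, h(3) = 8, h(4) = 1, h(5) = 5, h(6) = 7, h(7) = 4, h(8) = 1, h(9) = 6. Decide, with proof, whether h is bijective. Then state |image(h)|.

h(1) = 8 = h(3) with 1 ≠ 3, so h is not injective, hence not bijective.
The image of h is {1, 4, 5, 6, 7, 8}, which has 6 elements.

6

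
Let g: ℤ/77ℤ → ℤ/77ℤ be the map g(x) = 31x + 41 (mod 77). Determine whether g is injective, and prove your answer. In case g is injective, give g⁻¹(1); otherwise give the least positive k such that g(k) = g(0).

If g(s) = g(t), then 31s ≡ 31t (mod 77). Because gcd(31, 77) = 1, we may cancel 31 to get s ≡ t (mod 77).
So g is injective.
We now compute 31⁻¹ mod 77 explicitly. Euclid's algorithm: 77 = 2·31 + 15, 31 = 2·15 + 1; back-substituting gives 1 = 5·31 − 2·77, so 31⁻¹ ≡ 5 (mod 77).
Since g is injective, we find g⁻¹(1): we need 31x ≡ 1 − 41 ≡ 37 (mod 77). Using 31⁻¹ = 5: x ≡ 5·37 = 185 = 2·77 + 31, so x = 31.
Check: g(31) = 31·31 + 41 = 1002 = 13·77 + 1 ≡ 1 (mod 77).

31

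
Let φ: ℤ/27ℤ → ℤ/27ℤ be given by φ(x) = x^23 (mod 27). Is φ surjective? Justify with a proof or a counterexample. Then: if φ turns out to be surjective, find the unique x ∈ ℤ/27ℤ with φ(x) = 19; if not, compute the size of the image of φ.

19

φ(0) = 0^23 = 0.
φ(3): Repeated squaring mod 27: 3^1 ≡ 3, 3^2 ≡ 3² = 9, 3^4 ≡ 9² = 81 ≡ 0, 3^8 ≡ 0² = 0, 3^16 ≡ 0² = 0. Since 23 = 16 + 4 + 2 + 1, 3^23 ≡ 0·0·9·3: 0·0 = 0, then 0·9 = 0, then 0·3 = 0. So 3^23 ≡ 0 (mod 27).
So φ(0) = φ(3) = 0 while 0 ≠ 3, thus φ is not injective.
A non-injective map from the 27-element set ℤ/27ℤ to itself takes at most 26 distinct values, so it cannot be surjective. Therefore φ is not surjective.
Since φ is not surjective, we determine |image(φ)|. Computing x^23 mod 27 for each x (by repeated squaring, reducing mod 27 at every step), the values φ(0), φ(1), …, φ(26) are: 0, 1, 5, 0, 25, 20, 0, 13, 17, 0, 19, 23, 0, 16, 11, 0, 4, 8, 0, 10, 14, 0, 7, 2, 0, 22, 26.
The distinct values are {0, 1, 2, 4, 5, 7, 8, 10, 11, 13, 14, 16, 17, 19, 20, 22, 23, 25, 26}; there are 19 of them.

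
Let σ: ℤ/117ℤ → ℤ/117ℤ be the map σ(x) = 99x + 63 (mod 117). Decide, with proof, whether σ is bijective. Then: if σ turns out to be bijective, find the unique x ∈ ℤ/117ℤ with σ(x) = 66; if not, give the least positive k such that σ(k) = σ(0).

13

We have gcd(99, 117) = 9 > 1. Taking u = 0 and v = 13: σ(0) = 63 and σ(13) = 99·13 + 63 = 1350 ≡ 63 (mod 117).
So σ(0) = σ(13) while 0 ≠ 13, thus σ is not injective, hence not bijective.
Since σ is not bijective, we find the least positive k with σ(k) = σ(0): this means 99k ≡ 0 (mod 117), i.e. 117 ∣ 99k. Since gcd(99, 117) = 9, dividing through by 9 this holds exactly when 13 ∣ 11k, and as gcd(11, 13) = 1, exactly when 13 ∣ k.
The smallest positive such k is 13.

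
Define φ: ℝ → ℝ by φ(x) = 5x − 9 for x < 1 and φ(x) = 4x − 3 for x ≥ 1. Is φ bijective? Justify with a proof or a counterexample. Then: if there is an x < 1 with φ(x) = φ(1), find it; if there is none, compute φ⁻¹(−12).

-3/5

Both pieces are strictly increasing (slopes 5 and 4), so each is injective on its own interval.
The left piece maps (−∞, 1) onto (−∞, −4); the right piece maps [1, ∞) onto [1, ∞).
The images leave a gap (−4 has no preimage), so φ is not surjective, hence not bijective.
Because the two images are disjoint, no x < 1 has φ(x) = φ(1), so we compute φ⁻¹(−12): −12 lies in (−∞, −4), so solve 5x − 9 = −12: x = (−12 + 9)/5 = −3/5.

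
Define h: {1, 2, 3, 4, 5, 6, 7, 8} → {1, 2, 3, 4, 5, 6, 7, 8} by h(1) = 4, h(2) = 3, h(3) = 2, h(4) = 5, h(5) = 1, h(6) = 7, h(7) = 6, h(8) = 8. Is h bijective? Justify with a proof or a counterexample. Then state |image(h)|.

8

The values 4, 3, 2, 5, 1, 7, 6, 8 are a permutation of {1, 2, 3, 4, 5, 6, 7, 8}: each element appears exactly once.
So h is injective and surjective, hence bijective.
The image of h is {1, 2, 3, 4, 5, 6, 7, 8}, which has 8 elements.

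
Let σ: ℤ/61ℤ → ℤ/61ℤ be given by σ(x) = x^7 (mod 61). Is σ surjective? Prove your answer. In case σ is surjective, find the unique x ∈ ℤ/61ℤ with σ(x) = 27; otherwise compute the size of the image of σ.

Since 61 is prime, the nonzero elements of ℤ/61ℤ form a cyclic group of order 60.
As gcd(7, 60) = 1, raising to the 7th power is a bijection on this group: if a^7 ≡ b^7 then (ab^{−1})^7 = 1, and the only element of order dividing gcd(7, 60) = 1 is 1, so a = b.
With σ(0) = 0 this makes σ injective on all of ℤ/61ℤ, hence bijective (finite equal-size domain and codomain). In particular σ is surjective.
Since σ is surjective, we find the preimage of 27. The inverse of x ↦ x^7 on (ℤ/61ℤ)^× is x ↦ x^43, because 7·43 = 301 = 5·60 + 1 ≡ 1 (mod 60) and x^{60} = 1 for x ≠ 0 (Fermat). So σ⁻¹(27) = 27^43 mod 61.
Repeated squaring mod 61: 27^1 ≡ 27, 27^2 ≡ 27² = 729 ≡ 58, 27^4 ≡ 58² = 3364 ≡ 9, 27^8 ≡ 9² = 81 ≡ 20, 27^16 ≡ 20² = 400 ≡ 34, 27^32 ≡ 34² = 1156 ≡ 58. Since 43 = 32 + 8 + 2 + 1, 27^43 ≡ 58·20·58·27: 58·20 = 1160 ≡ 1, then 1·58 = 58, then 58·27 = 1566 ≡ 41. So 27^43 ≡ 41 (mod 61).
Hence σ⁻¹(27) = 41.

41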